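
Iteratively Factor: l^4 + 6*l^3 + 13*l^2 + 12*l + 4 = (l + 1)*(l^3 + 5*l^2 + 8*l + 4) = (l + 1)*(l + 2)*(l^2 + 3*l + 2) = (l + 1)^2*(l + 2)*(l + 2)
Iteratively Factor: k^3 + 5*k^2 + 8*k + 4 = (k + 2)*(k^2 + 3*k + 2) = (k + 2)^2*(k + 1)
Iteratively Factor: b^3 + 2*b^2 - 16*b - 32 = (b + 2)*(b^2 - 16) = (b + 2)*(b + 4)*(b - 4)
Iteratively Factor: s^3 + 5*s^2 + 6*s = (s + 3)*(s^2 + 2*s) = s*(s + 3)*(s + 2)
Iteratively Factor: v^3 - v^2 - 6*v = (v - 3)*(v^2 + 2*v) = (v - 3)*(v + 2)*(v)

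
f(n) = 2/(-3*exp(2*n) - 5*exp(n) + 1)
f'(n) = 2*(6*exp(2*n) + 5*exp(n))/(-3*exp(2*n) - 5*exp(n) + 1)^2 = (12*exp(n) + 10)*exp(n)/(3*exp(2*n) + 5*exp(n) - 1)^2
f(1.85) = -0.01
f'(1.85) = 0.02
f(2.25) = -0.01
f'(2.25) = 0.01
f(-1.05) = -1.79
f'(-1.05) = 3.98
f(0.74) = -0.09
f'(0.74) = 0.14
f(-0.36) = -0.51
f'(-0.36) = 0.82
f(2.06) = -0.01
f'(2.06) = 0.02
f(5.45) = -0.00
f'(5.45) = 0.00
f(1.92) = -0.01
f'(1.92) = 0.02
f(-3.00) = 2.69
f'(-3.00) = 0.95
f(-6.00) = 2.03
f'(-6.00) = 0.03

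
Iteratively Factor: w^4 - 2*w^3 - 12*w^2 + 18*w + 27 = (w + 3)*(w^3 - 5*w^2 + 3*w + 9) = (w - 3)*(w + 3)*(w^2 - 2*w - 3) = (w - 3)*(w + 1)*(w + 3)*(w - 3)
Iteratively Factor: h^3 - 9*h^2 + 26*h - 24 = (h - 4)*(h^2 - 5*h + 6) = (h - 4)*(h - 3)*(h - 2)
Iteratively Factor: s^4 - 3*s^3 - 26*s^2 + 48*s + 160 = (s + 4)*(s^3 - 7*s^2 + 2*s + 40) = (s - 5)*(s + 4)*(s^2 - 2*s - 8) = (s - 5)*(s + 2)*(s + 4)*(s - 4)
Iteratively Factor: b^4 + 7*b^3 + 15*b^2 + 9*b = (b + 3)*(b^3 + 4*b^2 + 3*b) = b*(b + 3)*(b^2 + 4*b + 3) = b*(b + 3)^2*(b + 1)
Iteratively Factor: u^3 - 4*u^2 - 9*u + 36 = (u - 3)*(u^2 - u - 12) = (u - 3)*(u + 3)*(u - 4)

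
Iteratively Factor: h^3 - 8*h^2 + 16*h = (h)*(h^2 - 8*h + 16) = h*(h - 4)*(h - 4)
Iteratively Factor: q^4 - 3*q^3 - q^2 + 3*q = (q - 3)*(q^3 - q) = q*(q - 3)*(q^2 - 1) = q*(q - 3)*(q + 1)*(q - 1)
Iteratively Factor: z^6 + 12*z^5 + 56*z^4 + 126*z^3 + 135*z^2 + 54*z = (z + 1)*(z^5 + 11*z^4 + 45*z^3 + 81*z^2 + 54*z) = z*(z + 1)*(z^4 + 11*z^3 + 45*z^2 + 81*z + 54) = z*(z + 1)*(z + 3)*(z^3 + 8*z^2 + 21*z + 18) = z*(z + 1)*(z + 3)^2*(z^2 + 5*z + 6) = z*(z + 1)*(z + 3)^3*(z + 2)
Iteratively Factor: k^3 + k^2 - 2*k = (k + 2)*(k^2 - k) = (k - 1)*(k + 2)*(k)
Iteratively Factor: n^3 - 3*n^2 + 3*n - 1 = (n - 1)*(n^2 - 2*n + 1) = (n - 1)^2*(n - 1)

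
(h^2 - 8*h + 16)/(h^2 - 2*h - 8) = (h - 4)/(h + 2)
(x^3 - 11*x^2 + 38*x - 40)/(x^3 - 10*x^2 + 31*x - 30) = (x - 4)/(x - 3)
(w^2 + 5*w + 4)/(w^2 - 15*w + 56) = (w^2 + 5*w + 4)/(w^2 - 15*w + 56)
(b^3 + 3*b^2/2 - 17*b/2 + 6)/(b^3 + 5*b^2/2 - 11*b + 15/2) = (b + 4)/(b + 5)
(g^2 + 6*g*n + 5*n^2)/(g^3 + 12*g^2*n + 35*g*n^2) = (g + n)/(g*(g + 7*n))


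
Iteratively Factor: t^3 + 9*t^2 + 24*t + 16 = (t + 4)*(t^2 + 5*t + 4) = (t + 1)*(t + 4)*(t + 4)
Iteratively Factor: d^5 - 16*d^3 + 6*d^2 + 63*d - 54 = (d - 3)*(d^4 + 3*d^3 - 7*d^2 - 15*d + 18) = (d - 3)*(d + 3)*(d^3 - 7*d + 6) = (d - 3)*(d + 3)^2*(d^2 - 3*d + 2) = (d - 3)*(d - 2)*(d + 3)^2*(d - 1)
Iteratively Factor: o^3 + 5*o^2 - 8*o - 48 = (o + 4)*(o^2 + o - 12) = (o - 3)*(o + 4)*(o + 4)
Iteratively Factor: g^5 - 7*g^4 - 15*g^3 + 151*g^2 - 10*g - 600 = (g - 3)*(g^4 - 4*g^3 - 27*g^2 + 70*g + 200) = (g - 3)*(g + 2)*(g^3 - 6*g^2 - 15*g + 100) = (g - 3)*(g + 2)*(g + 4)*(g^2 - 10*g + 25) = (g - 5)*(g - 3)*(g + 2)*(g + 4)*(g - 5)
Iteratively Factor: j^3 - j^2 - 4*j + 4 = (j - 1)*(j^2 - 4) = (j - 2)*(j - 1)*(j + 2)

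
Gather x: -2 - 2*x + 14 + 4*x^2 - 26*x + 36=4*x^2 - 28*x + 48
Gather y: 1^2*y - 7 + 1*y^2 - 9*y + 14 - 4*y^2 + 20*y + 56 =-3*y^2 + 12*y + 63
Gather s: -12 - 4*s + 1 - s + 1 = -5*s - 10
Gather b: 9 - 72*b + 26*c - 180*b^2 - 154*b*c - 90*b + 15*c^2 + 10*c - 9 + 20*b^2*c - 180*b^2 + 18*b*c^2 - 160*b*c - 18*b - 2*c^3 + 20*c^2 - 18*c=b^2*(20*c - 360) + b*(18*c^2 - 314*c - 180) - 2*c^3 + 35*c^2 + 18*c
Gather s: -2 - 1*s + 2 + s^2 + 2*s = s^2 + s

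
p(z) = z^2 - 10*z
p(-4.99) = 74.80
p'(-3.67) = -17.34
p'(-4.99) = -19.98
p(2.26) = -17.49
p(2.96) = -20.84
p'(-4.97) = -19.94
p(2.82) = -20.25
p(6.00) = -24.00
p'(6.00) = 2.00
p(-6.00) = 96.00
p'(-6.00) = -22.00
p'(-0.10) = -10.20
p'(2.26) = -5.48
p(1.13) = -10.02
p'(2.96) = -4.08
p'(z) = 2*z - 10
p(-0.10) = 1.01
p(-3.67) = 50.17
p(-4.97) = 74.40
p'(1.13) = -7.74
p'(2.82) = -4.36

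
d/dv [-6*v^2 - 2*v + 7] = -12*v - 2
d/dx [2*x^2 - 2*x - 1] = 4*x - 2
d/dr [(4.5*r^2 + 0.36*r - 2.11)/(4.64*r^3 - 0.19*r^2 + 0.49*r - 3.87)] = (-20.88*r^4 - 3.3408*r^3 + 31.6446*r^2 - 35.6318*r - 0.3593)/(21.5296*r^6 - 1.7632*r^5 + 4.5833*r^4 - 36.0998*r^3 + 1.7107*r^2 - 3.7926*r + 14.9769)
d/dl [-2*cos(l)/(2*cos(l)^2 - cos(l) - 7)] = 2*(2*sin(l)^2 - 9)*sin(l)/(cos(l) - cos(2*l) + 6)^2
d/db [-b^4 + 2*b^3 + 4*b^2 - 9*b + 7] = -4*b^3 + 6*b^2 + 8*b - 9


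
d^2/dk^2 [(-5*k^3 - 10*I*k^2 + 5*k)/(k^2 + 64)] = 10*(65*k^3 + 384*I*k^2 - 12480*k - 8192*I)/(k^6 + 192*k^4 + 12288*k^2 + 262144)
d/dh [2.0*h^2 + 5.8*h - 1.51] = 4.0*h + 5.8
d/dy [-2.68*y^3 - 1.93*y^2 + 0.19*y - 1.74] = -8.04*y^2 - 3.86*y + 0.19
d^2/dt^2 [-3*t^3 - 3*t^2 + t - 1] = -18*t - 6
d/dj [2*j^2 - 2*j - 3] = 4*j - 2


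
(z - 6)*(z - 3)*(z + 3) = z^3 - 6*z^2 - 9*z + 54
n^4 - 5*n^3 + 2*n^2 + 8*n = n*(n - 4)*(n - 2)*(n + 1)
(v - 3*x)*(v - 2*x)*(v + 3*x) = v^3 - 2*v^2*x - 9*v*x^2 + 18*x^3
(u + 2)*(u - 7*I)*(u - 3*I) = u^3 + 2*u^2 - 10*I*u^2 - 21*u - 20*I*u - 42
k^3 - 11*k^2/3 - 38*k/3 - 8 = (k - 6)*(k + 1)*(k + 4/3)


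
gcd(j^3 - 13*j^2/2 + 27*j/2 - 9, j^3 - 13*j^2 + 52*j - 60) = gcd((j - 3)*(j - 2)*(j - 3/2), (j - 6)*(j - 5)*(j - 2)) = j - 2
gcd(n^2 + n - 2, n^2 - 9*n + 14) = 1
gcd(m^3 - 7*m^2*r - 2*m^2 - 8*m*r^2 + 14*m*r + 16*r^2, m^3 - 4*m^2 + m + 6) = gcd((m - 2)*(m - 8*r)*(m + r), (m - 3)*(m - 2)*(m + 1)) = m - 2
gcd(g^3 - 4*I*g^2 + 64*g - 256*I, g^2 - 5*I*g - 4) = g - 4*I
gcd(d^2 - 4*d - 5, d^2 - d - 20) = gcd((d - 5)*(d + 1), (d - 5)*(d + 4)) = d - 5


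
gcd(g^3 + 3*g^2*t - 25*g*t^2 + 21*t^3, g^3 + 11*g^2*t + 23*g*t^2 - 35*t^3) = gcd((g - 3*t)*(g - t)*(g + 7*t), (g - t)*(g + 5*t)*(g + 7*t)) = -g^2 - 6*g*t + 7*t^2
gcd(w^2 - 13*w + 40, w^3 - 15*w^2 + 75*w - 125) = w - 5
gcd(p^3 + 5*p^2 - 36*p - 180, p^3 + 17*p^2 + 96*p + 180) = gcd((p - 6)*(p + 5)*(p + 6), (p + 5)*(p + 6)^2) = p^2 + 11*p + 30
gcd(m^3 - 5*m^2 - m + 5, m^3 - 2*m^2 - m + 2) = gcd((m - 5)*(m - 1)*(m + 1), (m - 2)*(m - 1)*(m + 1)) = m^2 - 1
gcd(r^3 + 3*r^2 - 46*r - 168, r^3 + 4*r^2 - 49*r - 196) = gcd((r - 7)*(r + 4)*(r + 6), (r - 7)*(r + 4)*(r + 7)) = r^2 - 3*r - 28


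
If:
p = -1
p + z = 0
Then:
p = -1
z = 1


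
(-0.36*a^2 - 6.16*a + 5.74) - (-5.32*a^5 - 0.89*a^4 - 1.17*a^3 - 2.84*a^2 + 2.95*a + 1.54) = 5.32*a^5 + 0.89*a^4 + 1.17*a^3 + 2.48*a^2 - 9.11*a + 4.2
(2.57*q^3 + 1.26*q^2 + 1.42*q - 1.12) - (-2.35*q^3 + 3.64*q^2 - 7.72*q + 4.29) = 4.92*q^3 - 2.38*q^2 + 9.14*q - 5.41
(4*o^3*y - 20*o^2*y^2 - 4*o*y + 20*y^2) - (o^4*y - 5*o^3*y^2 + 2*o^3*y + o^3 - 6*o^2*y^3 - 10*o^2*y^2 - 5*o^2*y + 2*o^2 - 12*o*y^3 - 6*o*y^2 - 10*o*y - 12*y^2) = -o^4*y + 5*o^3*y^2 + 2*o^3*y - o^3 + 6*o^2*y^3 - 10*o^2*y^2 + 5*o^2*y - 2*o^2 + 12*o*y^3 + 6*o*y^2 + 6*o*y + 32*y^2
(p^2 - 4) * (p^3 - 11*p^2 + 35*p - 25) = p^5 - 11*p^4 + 31*p^3 + 19*p^2 - 140*p + 100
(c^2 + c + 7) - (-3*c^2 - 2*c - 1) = 4*c^2 + 3*c + 8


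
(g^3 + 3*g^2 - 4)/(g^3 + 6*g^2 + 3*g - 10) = (g + 2)/(g + 5)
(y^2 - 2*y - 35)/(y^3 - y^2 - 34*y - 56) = (y + 5)/(y^2 + 6*y + 8)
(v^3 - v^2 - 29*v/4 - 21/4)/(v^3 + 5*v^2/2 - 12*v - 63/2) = (2*v^2 + 5*v + 3)/(2*(v^2 + 6*v + 9))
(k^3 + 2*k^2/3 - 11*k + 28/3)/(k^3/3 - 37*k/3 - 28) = (3*k^2 - 10*k + 7)/(k^2 - 4*k - 21)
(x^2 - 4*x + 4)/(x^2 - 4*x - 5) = (-x^2 + 4*x - 4)/(-x^2 + 4*x + 5)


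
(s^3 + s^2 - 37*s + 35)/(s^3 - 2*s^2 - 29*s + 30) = (s^2 + 2*s - 35)/(s^2 - s - 30)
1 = 1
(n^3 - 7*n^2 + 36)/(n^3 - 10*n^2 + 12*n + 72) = (n - 3)/(n - 6)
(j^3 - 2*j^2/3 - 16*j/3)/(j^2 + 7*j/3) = (3*j^2 - 2*j - 16)/(3*j + 7)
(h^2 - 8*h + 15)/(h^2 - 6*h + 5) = (h - 3)/(h - 1)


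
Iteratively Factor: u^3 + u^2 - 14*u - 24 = (u + 3)*(u^2 - 2*u - 8) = (u + 2)*(u + 3)*(u - 4)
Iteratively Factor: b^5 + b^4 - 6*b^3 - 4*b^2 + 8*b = (b - 1)*(b^4 + 2*b^3 - 4*b^2 - 8*b) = (b - 1)*(b + 2)*(b^3 - 4*b) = (b - 1)*(b + 2)^2*(b^2 - 2*b) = b*(b - 1)*(b + 2)^2*(b - 2)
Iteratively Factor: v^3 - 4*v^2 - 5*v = (v - 5)*(v^2 + v) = (v - 5)*(v + 1)*(v)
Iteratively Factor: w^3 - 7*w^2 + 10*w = (w)*(w^2 - 7*w + 10) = w*(w - 2)*(w - 5)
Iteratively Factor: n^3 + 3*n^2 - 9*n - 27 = (n + 3)*(n^2 - 9) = (n - 3)*(n + 3)*(n + 3)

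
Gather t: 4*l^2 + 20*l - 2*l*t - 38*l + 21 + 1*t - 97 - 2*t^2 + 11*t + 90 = 4*l^2 - 18*l - 2*t^2 + t*(12 - 2*l) + 14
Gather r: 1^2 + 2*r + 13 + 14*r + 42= 16*r + 56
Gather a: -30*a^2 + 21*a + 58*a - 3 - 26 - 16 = -30*a^2 + 79*a - 45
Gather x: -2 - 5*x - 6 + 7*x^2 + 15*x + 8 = 7*x^2 + 10*x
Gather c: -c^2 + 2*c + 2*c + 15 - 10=-c^2 + 4*c + 5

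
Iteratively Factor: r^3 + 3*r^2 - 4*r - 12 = (r + 2)*(r^2 + r - 6) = (r - 2)*(r + 2)*(r + 3)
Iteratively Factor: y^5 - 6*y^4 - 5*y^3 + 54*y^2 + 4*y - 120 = (y - 2)*(y^4 - 4*y^3 - 13*y^2 + 28*y + 60) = (y - 5)*(y - 2)*(y^3 + y^2 - 8*y - 12) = (y - 5)*(y - 2)*(y + 2)*(y^2 - y - 6) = (y - 5)*(y - 3)*(y - 2)*(y + 2)*(y + 2)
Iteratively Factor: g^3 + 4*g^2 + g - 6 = (g + 3)*(g^2 + g - 2) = (g + 2)*(g + 3)*(g - 1)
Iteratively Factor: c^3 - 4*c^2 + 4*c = (c - 2)*(c^2 - 2*c) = (c - 2)^2*(c)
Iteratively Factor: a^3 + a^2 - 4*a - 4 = (a + 1)*(a^2 - 4) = (a + 1)*(a + 2)*(a - 2)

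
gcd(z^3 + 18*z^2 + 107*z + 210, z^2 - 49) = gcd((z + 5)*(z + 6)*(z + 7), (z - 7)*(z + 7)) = z + 7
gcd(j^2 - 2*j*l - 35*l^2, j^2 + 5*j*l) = j + 5*l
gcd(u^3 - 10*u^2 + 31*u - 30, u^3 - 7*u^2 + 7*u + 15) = u^2 - 8*u + 15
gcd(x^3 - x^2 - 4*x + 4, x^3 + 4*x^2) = 1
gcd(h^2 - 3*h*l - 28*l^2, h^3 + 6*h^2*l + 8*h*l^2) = h + 4*l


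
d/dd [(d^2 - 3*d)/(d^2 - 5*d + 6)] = -2/(d^2 - 4*d + 4)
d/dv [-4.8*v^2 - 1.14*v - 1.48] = -9.6*v - 1.14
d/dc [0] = 0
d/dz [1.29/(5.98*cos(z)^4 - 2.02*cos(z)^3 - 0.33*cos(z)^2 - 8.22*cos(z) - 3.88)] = (30.8568*cos(z)^3 - 7.8174*cos(z)^2 - 0.8514*cos(z) - 10.6038)*sin(z)/(-5.98*cos(z)^4 + 2.02*cos(z)^3 + 0.33*cos(z)^2 + 8.22*cos(z) + 3.88)^2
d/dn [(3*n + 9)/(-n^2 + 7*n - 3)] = 3*(n^2 + 6*n - 24)/(n^4 - 14*n^3 + 55*n^2 - 42*n + 9)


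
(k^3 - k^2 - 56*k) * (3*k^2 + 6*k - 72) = 3*k^5 + 3*k^4 - 246*k^3 - 264*k^2 + 4032*k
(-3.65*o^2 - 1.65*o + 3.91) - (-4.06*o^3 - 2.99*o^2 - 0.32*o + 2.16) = 4.06*o^3 - 0.66*o^2 - 1.33*o + 1.75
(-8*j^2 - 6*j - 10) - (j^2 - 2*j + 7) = -9*j^2 - 4*j - 17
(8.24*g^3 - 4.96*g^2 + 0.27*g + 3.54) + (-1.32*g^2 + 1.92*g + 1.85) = 8.24*g^3 - 6.28*g^2 + 2.19*g + 5.39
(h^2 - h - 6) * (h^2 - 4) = h^4 - h^3 - 10*h^2 + 4*h + 24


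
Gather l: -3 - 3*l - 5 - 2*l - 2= -5*l - 10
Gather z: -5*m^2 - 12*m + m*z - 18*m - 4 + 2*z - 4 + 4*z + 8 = -5*m^2 - 30*m + z*(m + 6)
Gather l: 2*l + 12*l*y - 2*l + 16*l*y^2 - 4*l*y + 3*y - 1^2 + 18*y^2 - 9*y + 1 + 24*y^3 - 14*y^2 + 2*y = l*(16*y^2 + 8*y) + 24*y^3 + 4*y^2 - 4*y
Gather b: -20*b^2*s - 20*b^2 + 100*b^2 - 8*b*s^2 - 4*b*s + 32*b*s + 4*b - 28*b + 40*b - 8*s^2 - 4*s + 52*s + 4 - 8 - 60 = b^2*(80 - 20*s) + b*(-8*s^2 + 28*s + 16) - 8*s^2 + 48*s - 64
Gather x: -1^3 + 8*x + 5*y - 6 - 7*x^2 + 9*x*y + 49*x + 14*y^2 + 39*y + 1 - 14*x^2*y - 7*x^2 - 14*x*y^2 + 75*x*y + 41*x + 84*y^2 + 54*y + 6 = x^2*(-14*y - 14) + x*(-14*y^2 + 84*y + 98) + 98*y^2 + 98*y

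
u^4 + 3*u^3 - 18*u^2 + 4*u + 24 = (u - 2)^2*(u + 1)*(u + 6)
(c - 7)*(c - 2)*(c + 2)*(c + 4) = c^4 - 3*c^3 - 32*c^2 + 12*c + 112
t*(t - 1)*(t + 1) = t^3 - t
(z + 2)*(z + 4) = z^2 + 6*z + 8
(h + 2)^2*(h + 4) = h^3 + 8*h^2 + 20*h + 16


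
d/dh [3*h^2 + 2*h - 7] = 6*h + 2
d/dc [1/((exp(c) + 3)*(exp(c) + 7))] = 2*(-exp(c) - 5)*exp(c)/(exp(4*c) + 20*exp(3*c) + 142*exp(2*c) + 420*exp(c) + 441)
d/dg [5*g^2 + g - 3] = 10*g + 1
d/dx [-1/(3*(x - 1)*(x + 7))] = 2*(x + 3)/(3*(x - 1)^2*(x + 7)^2)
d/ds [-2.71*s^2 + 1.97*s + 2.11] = 1.97 - 5.42*s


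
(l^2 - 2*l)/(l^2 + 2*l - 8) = l/(l + 4)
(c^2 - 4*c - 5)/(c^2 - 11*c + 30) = (c + 1)/(c - 6)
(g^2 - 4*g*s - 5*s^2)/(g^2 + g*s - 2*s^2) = (g^2 - 4*g*s - 5*s^2)/(g^2 + g*s - 2*s^2)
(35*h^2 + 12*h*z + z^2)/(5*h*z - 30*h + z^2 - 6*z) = (7*h + z)/(z - 6)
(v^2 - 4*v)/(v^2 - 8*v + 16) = v/(v - 4)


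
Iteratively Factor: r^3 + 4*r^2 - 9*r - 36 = (r - 3)*(r^2 + 7*r + 12) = (r - 3)*(r + 3)*(r + 4)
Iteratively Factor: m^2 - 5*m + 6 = (m - 3)*(m - 2)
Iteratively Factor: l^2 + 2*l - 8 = (l - 2)*(l + 4)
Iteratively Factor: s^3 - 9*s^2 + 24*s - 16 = (s - 4)*(s^2 - 5*s + 4) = (s - 4)^2*(s - 1)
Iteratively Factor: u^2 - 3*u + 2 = (u - 1)*(u - 2)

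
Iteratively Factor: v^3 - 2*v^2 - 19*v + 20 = (v - 5)*(v^2 + 3*v - 4) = (v - 5)*(v - 1)*(v + 4)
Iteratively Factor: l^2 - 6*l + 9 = (l - 3)*(l - 3)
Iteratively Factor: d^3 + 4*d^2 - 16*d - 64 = (d + 4)*(d^2 - 16) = (d + 4)^2*(d - 4)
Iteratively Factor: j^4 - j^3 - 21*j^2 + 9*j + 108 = (j - 4)*(j^3 + 3*j^2 - 9*j - 27) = (j - 4)*(j - 3)*(j^2 + 6*j + 9) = (j - 4)*(j - 3)*(j + 3)*(j + 3)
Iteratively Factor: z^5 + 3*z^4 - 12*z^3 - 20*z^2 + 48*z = (z)*(z^4 + 3*z^3 - 12*z^2 - 20*z + 48) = z*(z + 3)*(z^3 - 12*z + 16) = z*(z - 2)*(z + 3)*(z^2 + 2*z - 8) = z*(z - 2)^2*(z + 3)*(z + 4)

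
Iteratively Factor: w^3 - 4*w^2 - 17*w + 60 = (w + 4)*(w^2 - 8*w + 15) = (w - 5)*(w + 4)*(w - 3)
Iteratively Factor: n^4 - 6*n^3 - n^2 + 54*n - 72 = (n - 2)*(n^3 - 4*n^2 - 9*n + 36) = (n - 2)*(n + 3)*(n^2 - 7*n + 12) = (n - 3)*(n - 2)*(n + 3)*(n - 4)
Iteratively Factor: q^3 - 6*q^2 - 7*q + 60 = (q + 3)*(q^2 - 9*q + 20) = (q - 5)*(q + 3)*(q - 4)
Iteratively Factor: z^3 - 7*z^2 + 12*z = (z - 4)*(z^2 - 3*z) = (z - 4)*(z - 3)*(z)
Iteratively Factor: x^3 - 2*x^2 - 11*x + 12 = (x + 3)*(x^2 - 5*x + 4) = (x - 1)*(x + 3)*(x - 4)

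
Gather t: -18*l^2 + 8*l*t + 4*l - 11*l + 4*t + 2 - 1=-18*l^2 - 7*l + t*(8*l + 4) + 1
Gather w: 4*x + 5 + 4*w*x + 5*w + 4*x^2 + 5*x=w*(4*x + 5) + 4*x^2 + 9*x + 5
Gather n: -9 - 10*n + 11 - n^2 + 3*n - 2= -n^2 - 7*n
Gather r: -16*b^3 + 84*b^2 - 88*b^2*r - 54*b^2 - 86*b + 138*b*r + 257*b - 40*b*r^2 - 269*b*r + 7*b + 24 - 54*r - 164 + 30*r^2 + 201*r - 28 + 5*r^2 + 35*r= -16*b^3 + 30*b^2 + 178*b + r^2*(35 - 40*b) + r*(-88*b^2 - 131*b + 182) - 168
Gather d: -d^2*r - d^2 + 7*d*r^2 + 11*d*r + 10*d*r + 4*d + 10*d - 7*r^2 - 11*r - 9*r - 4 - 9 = d^2*(-r - 1) + d*(7*r^2 + 21*r + 14) - 7*r^2 - 20*r - 13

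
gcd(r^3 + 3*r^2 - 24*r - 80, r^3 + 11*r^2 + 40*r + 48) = r^2 + 8*r + 16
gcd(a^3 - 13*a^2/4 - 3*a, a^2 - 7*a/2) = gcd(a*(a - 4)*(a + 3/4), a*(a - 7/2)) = a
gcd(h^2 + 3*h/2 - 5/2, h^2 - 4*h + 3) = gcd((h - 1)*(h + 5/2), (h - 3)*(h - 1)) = h - 1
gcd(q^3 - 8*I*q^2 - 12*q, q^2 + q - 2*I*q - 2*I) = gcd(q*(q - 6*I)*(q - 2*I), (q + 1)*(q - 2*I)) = q - 2*I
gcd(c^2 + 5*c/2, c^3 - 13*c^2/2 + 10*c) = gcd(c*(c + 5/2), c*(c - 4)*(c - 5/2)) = c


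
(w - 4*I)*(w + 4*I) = w^2 + 16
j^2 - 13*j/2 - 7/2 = (j - 7)*(j + 1/2)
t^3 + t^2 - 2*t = t*(t - 1)*(t + 2)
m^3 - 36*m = m*(m - 6)*(m + 6)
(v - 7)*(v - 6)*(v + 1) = v^3 - 12*v^2 + 29*v + 42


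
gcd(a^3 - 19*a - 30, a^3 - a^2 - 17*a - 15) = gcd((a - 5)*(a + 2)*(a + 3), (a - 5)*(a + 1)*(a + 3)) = a^2 - 2*a - 15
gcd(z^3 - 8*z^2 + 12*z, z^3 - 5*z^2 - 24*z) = z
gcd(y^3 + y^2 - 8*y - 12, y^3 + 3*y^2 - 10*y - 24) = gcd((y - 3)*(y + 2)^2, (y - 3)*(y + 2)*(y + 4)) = y^2 - y - 6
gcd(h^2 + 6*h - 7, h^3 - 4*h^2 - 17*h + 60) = 1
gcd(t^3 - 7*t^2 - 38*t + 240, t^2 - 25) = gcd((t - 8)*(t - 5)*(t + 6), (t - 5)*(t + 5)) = t - 5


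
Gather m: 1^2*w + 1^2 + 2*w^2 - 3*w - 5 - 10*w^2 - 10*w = -8*w^2 - 12*w - 4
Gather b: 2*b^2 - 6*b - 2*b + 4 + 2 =2*b^2 - 8*b + 6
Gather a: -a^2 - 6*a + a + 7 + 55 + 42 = -a^2 - 5*a + 104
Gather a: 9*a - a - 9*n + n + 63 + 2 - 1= 8*a - 8*n + 64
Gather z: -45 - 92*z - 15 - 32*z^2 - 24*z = -32*z^2 - 116*z - 60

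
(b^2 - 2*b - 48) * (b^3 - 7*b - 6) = b^5 - 2*b^4 - 55*b^3 + 8*b^2 + 348*b + 288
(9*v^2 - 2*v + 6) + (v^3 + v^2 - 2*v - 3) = v^3 + 10*v^2 - 4*v + 3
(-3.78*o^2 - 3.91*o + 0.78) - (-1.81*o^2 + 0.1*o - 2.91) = -1.97*o^2 - 4.01*o + 3.69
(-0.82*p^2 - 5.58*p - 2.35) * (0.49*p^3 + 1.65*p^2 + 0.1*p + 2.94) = -0.4018*p^5 - 4.0872*p^4 - 10.4405*p^3 - 6.8463*p^2 - 16.6402*p - 6.909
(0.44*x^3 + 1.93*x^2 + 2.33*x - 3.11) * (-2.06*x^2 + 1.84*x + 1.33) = -0.9064*x^5 - 3.1662*x^4 - 0.6634*x^3 + 13.2607*x^2 - 2.6235*x - 4.1363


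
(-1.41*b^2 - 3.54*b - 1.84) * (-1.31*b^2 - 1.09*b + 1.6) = 1.8471*b^4 + 6.1743*b^3 + 4.013*b^2 - 3.6584*b - 2.944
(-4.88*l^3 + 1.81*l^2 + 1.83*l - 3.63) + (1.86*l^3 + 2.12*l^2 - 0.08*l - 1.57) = -3.02*l^3 + 3.93*l^2 + 1.75*l - 5.2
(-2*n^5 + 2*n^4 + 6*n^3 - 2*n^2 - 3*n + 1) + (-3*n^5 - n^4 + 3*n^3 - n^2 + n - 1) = -5*n^5 + n^4 + 9*n^3 - 3*n^2 - 2*n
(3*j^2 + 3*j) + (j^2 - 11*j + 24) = 4*j^2 - 8*j + 24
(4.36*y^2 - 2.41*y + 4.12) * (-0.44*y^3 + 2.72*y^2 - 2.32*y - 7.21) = -1.9184*y^5 + 12.9196*y^4 - 18.4832*y^3 - 14.638*y^2 + 7.8177*y - 29.7052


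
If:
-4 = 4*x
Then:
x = -1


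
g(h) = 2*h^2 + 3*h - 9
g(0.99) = -4.07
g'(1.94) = 10.76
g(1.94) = 4.35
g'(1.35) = 8.40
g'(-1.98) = -4.92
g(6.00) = 81.00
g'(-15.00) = -57.00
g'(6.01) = 27.04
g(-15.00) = 396.00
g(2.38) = 9.47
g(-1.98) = -7.10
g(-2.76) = -2.04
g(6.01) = 81.27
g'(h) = 4*h + 3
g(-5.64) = 37.70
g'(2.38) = 12.52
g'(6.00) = 27.00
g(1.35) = -1.30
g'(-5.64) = -19.56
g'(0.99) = 6.96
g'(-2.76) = -8.04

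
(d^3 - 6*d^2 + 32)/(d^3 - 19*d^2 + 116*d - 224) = (d^2 - 2*d - 8)/(d^2 - 15*d + 56)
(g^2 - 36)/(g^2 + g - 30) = (g - 6)/(g - 5)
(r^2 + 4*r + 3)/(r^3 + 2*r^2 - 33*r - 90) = (r + 1)/(r^2 - r - 30)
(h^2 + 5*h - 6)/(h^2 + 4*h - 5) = (h + 6)/(h + 5)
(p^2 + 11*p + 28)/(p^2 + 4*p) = (p + 7)/p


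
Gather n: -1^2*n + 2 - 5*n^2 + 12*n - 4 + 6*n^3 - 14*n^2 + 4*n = 6*n^3 - 19*n^2 + 15*n - 2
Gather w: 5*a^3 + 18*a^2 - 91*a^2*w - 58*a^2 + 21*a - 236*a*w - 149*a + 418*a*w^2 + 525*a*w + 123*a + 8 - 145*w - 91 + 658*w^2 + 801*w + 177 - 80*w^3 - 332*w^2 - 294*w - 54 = 5*a^3 - 40*a^2 - 5*a - 80*w^3 + w^2*(418*a + 326) + w*(-91*a^2 + 289*a + 362) + 40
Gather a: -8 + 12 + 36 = 40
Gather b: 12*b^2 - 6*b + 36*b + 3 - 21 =12*b^2 + 30*b - 18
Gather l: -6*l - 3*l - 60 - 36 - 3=-9*l - 99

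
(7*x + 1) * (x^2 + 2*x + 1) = 7*x^3 + 15*x^2 + 9*x + 1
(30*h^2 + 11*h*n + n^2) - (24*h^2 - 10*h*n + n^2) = 6*h^2 + 21*h*n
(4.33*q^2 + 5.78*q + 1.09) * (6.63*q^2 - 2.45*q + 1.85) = 28.7079*q^4 + 27.7129*q^3 + 1.0762*q^2 + 8.0225*q + 2.0165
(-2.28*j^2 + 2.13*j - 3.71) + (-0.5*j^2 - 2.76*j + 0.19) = -2.78*j^2 - 0.63*j - 3.52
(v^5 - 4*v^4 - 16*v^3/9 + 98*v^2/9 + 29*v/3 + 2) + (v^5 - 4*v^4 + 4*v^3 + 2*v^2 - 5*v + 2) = 2*v^5 - 8*v^4 + 20*v^3/9 + 116*v^2/9 + 14*v/3 + 4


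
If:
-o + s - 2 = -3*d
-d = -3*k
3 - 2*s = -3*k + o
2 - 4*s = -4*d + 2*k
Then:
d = 7/9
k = 7/27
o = 40/27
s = 31/27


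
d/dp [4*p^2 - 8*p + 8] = 8*p - 8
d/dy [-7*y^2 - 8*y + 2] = -14*y - 8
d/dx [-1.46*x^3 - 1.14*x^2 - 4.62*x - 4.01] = -4.38*x^2 - 2.28*x - 4.62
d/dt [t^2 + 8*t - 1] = 2*t + 8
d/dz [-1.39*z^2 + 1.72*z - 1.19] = 1.72 - 2.78*z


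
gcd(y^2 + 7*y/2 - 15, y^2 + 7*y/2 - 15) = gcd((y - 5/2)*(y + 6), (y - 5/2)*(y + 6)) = y^2 + 7*y/2 - 15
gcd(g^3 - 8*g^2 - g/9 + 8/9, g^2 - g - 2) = 1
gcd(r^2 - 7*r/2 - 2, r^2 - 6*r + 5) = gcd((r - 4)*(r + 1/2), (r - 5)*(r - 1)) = 1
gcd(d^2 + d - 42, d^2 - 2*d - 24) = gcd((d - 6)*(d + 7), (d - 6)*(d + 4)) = d - 6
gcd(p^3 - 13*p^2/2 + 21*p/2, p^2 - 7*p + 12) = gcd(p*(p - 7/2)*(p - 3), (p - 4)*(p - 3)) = p - 3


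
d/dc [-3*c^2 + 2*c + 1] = 2 - 6*c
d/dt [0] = 0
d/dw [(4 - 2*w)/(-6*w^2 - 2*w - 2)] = (3*w^2 + w - (w - 2)*(6*w + 1) + 1)/(3*w^2 + w + 1)^2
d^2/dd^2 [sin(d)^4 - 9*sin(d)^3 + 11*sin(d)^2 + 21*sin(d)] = -16*sin(d)^4 + 81*sin(d)^3 - 32*sin(d)^2 - 75*sin(d) + 22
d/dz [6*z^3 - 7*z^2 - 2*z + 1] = 18*z^2 - 14*z - 2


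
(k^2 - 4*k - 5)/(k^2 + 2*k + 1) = (k - 5)/(k + 1)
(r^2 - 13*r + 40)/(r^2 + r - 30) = (r - 8)/(r + 6)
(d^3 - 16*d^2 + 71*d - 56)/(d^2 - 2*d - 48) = (d^2 - 8*d + 7)/(d + 6)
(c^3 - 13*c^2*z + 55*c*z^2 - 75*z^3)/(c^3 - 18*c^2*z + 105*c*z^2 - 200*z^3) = (-c + 3*z)/(-c + 8*z)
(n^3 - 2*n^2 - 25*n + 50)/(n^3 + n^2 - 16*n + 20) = (n - 5)/(n - 2)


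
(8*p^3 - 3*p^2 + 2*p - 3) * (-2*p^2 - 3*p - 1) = -16*p^5 - 18*p^4 - 3*p^3 + 3*p^2 + 7*p + 3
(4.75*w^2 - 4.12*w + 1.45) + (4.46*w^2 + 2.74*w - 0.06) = 9.21*w^2 - 1.38*w + 1.39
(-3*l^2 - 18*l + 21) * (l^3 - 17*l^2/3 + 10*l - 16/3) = -3*l^5 - l^4 + 93*l^3 - 283*l^2 + 306*l - 112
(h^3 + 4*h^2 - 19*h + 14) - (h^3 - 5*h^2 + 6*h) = 9*h^2 - 25*h + 14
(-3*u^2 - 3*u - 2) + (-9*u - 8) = -3*u^2 - 12*u - 10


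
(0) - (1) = -1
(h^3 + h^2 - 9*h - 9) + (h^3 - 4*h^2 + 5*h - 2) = 2*h^3 - 3*h^2 - 4*h - 11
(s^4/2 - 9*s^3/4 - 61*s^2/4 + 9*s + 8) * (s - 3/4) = s^5/2 - 21*s^4/8 - 217*s^3/16 + 327*s^2/16 + 5*s/4 - 6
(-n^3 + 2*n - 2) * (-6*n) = 6*n^4 - 12*n^2 + 12*n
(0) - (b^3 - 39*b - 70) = -b^3 + 39*b + 70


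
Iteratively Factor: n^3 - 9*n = (n)*(n^2 - 9) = n*(n - 3)*(n + 3)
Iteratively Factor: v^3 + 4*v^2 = (v + 4)*(v^2) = v*(v + 4)*(v)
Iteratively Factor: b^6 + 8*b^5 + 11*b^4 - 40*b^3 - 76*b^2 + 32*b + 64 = (b + 2)*(b^5 + 6*b^4 - b^3 - 38*b^2 + 32) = (b - 1)*(b + 2)*(b^4 + 7*b^3 + 6*b^2 - 32*b - 32) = (b - 1)*(b + 1)*(b + 2)*(b^3 + 6*b^2 - 32) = (b - 2)*(b - 1)*(b + 1)*(b + 2)*(b^2 + 8*b + 16) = (b - 2)*(b - 1)*(b + 1)*(b + 2)*(b + 4)*(b + 4)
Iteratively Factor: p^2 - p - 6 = (p + 2)*(p - 3)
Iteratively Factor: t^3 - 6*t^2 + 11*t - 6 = (t - 1)*(t^2 - 5*t + 6) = (t - 3)*(t - 1)*(t - 2)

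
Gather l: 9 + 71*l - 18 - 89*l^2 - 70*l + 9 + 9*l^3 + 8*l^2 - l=9*l^3 - 81*l^2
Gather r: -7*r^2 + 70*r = -7*r^2 + 70*r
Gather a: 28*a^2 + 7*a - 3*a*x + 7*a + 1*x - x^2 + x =28*a^2 + a*(14 - 3*x) - x^2 + 2*x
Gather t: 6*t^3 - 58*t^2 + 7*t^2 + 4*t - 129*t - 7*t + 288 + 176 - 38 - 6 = 6*t^3 - 51*t^2 - 132*t + 420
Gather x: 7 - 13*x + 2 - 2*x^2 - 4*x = -2*x^2 - 17*x + 9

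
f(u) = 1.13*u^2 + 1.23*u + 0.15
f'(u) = 2.26*u + 1.23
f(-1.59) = 1.05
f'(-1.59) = -2.36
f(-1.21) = 0.32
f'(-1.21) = -1.50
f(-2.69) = 5.02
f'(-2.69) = -4.85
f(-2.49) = 4.09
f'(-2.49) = -4.40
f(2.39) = 9.54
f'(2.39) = 6.63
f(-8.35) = 68.67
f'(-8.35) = -17.64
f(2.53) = 10.49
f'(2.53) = 6.95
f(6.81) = 60.93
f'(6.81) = 16.62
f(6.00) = 48.21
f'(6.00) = 14.79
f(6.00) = 48.21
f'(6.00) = 14.79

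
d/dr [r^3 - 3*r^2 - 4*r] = 3*r^2 - 6*r - 4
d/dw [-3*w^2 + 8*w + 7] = 8 - 6*w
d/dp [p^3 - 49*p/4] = 3*p^2 - 49/4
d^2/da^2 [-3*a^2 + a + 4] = -6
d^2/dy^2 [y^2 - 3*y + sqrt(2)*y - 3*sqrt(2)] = 2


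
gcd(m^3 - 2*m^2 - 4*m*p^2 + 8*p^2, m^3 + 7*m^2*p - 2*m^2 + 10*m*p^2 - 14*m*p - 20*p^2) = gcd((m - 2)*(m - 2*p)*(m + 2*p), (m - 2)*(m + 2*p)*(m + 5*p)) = m^2 + 2*m*p - 2*m - 4*p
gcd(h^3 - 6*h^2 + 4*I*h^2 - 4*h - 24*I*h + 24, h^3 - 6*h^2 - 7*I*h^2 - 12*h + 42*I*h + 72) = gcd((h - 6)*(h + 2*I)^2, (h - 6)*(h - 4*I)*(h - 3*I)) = h - 6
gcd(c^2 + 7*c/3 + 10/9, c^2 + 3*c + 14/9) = c + 2/3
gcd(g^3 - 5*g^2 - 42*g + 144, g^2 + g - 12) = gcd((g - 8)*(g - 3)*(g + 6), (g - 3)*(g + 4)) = g - 3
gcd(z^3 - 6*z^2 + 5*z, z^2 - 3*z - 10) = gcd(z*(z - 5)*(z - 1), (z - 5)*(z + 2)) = z - 5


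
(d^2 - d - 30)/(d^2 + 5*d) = (d - 6)/d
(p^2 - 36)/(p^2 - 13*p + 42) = (p + 6)/(p - 7)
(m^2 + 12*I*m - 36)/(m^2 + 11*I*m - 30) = (m + 6*I)/(m + 5*I)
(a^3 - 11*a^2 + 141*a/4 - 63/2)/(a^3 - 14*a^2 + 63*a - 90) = (a^2 - 5*a + 21/4)/(a^2 - 8*a + 15)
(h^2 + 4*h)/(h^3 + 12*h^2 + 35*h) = (h + 4)/(h^2 + 12*h + 35)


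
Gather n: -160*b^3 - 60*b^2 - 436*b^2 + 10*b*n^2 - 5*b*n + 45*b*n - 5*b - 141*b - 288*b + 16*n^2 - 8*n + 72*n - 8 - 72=-160*b^3 - 496*b^2 - 434*b + n^2*(10*b + 16) + n*(40*b + 64) - 80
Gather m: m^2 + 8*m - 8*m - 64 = m^2 - 64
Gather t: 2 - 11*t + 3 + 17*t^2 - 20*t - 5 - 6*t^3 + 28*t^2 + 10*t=-6*t^3 + 45*t^2 - 21*t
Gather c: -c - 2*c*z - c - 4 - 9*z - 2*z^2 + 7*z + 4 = c*(-2*z - 2) - 2*z^2 - 2*z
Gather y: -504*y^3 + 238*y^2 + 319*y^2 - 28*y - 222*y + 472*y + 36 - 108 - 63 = -504*y^3 + 557*y^2 + 222*y - 135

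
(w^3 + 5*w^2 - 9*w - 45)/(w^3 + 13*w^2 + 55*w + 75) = (w - 3)/(w + 5)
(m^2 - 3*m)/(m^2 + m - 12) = m/(m + 4)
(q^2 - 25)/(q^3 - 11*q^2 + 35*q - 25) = (q + 5)/(q^2 - 6*q + 5)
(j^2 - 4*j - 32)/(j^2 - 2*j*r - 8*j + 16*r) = (-j - 4)/(-j + 2*r)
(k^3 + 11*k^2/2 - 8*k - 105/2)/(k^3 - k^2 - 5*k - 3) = (2*k^2 + 17*k + 35)/(2*(k^2 + 2*k + 1))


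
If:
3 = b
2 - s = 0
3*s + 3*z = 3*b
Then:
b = 3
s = 2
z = 1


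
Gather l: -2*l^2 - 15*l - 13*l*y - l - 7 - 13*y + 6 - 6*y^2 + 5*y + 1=-2*l^2 + l*(-13*y - 16) - 6*y^2 - 8*y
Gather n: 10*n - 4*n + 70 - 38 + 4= 6*n + 36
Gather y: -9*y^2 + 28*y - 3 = -9*y^2 + 28*y - 3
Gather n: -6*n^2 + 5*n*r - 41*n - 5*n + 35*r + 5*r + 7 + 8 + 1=-6*n^2 + n*(5*r - 46) + 40*r + 16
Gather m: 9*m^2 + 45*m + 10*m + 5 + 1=9*m^2 + 55*m + 6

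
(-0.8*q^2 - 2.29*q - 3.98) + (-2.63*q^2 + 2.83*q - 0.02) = -3.43*q^2 + 0.54*q - 4.0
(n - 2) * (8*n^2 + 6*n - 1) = 8*n^3 - 10*n^2 - 13*n + 2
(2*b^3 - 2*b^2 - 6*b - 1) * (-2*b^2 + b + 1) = -4*b^5 + 6*b^4 + 12*b^3 - 6*b^2 - 7*b - 1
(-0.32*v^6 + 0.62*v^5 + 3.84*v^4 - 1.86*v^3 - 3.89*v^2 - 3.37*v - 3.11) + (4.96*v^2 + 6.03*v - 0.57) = -0.32*v^6 + 0.62*v^5 + 3.84*v^4 - 1.86*v^3 + 1.07*v^2 + 2.66*v - 3.68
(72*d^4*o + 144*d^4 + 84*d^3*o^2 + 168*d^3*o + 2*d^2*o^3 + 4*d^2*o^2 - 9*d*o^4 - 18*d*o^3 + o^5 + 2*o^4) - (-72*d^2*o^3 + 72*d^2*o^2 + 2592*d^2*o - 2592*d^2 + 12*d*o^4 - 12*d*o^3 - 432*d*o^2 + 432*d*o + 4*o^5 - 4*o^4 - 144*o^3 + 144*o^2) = 72*d^4*o + 144*d^4 + 84*d^3*o^2 + 168*d^3*o + 74*d^2*o^3 - 68*d^2*o^2 - 2592*d^2*o + 2592*d^2 - 21*d*o^4 - 6*d*o^3 + 432*d*o^2 - 432*d*o - 3*o^5 + 6*o^4 + 144*o^3 - 144*o^2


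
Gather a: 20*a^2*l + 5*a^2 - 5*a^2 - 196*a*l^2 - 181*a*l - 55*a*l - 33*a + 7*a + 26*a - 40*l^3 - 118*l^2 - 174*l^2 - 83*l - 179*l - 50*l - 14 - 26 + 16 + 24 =20*a^2*l + a*(-196*l^2 - 236*l) - 40*l^3 - 292*l^2 - 312*l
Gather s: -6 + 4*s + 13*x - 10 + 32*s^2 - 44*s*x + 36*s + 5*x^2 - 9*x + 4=32*s^2 + s*(40 - 44*x) + 5*x^2 + 4*x - 12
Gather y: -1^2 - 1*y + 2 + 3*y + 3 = 2*y + 4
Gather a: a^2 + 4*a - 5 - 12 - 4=a^2 + 4*a - 21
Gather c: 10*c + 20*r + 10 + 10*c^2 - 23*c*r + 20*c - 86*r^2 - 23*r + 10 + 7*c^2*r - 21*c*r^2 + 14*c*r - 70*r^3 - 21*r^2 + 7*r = c^2*(7*r + 10) + c*(-21*r^2 - 9*r + 30) - 70*r^3 - 107*r^2 + 4*r + 20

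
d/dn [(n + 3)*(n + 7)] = 2*n + 10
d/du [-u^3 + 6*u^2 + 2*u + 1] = -3*u^2 + 12*u + 2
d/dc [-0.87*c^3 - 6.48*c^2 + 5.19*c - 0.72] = -2.61*c^2 - 12.96*c + 5.19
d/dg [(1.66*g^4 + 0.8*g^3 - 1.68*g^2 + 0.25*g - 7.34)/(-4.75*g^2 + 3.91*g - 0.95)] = (-15.77*g^5 + 15.6718*g^4 - 0.0519999999999996*g^3 - 7.6613*g^2 - 66.538*g + 28.4619)/(22.5625*g^4 - 37.145*g^3 + 24.3131*g^2 - 7.429*g + 0.9025)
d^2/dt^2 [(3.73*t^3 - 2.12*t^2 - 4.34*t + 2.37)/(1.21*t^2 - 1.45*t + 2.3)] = (-7.105427357601e-15*t^5 - 25.223998*t^3 - 18.418038*t^2 + 165.91053*t - 54.60297)/(1.771561*t^6 - 6.368835*t^5 + 17.734365*t^4 - 27.260725*t^3 + 33.70995*t^2 - 23.0115*t + 12.167)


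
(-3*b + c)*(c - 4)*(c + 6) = -3*b*c^2 - 6*b*c + 72*b + c^3 + 2*c^2 - 24*c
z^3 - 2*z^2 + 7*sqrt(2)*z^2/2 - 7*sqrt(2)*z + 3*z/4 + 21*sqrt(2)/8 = (z - 3/2)*(z - 1/2)*(z + 7*sqrt(2)/2)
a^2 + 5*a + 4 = (a + 1)*(a + 4)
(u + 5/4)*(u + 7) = u^2 + 33*u/4 + 35/4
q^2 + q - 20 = (q - 4)*(q + 5)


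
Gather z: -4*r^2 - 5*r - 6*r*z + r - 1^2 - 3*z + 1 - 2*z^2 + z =-4*r^2 - 4*r - 2*z^2 + z*(-6*r - 2)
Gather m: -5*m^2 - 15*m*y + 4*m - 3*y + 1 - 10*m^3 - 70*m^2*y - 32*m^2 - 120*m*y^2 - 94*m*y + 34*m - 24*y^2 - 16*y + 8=-10*m^3 + m^2*(-70*y - 37) + m*(-120*y^2 - 109*y + 38) - 24*y^2 - 19*y + 9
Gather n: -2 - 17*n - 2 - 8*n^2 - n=-8*n^2 - 18*n - 4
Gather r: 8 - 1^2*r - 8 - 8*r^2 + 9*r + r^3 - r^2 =r^3 - 9*r^2 + 8*r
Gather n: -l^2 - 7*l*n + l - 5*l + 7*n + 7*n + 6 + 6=-l^2 - 4*l + n*(14 - 7*l) + 12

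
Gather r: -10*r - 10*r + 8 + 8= 16 - 20*r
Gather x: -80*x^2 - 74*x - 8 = -80*x^2 - 74*x - 8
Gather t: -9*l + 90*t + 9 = -9*l + 90*t + 9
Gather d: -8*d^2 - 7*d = -8*d^2 - 7*d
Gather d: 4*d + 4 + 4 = 4*d + 8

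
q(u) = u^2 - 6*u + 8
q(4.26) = 0.59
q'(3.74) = 1.48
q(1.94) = 0.12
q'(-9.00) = -24.00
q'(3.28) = 0.56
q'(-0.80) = -7.60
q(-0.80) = 13.44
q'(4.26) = 2.52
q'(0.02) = -5.96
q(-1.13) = 16.06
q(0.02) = 7.88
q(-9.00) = 143.00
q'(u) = 2*u - 6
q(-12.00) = 224.00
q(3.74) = -0.45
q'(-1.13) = -8.26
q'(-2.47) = -10.94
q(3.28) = -0.92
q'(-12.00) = -30.00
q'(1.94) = -2.12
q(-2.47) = 28.92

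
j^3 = j^3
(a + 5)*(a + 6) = a^2 + 11*a + 30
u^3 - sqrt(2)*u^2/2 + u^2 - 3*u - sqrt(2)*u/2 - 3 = (u + 1)*(u - 3*sqrt(2)/2)*(u + sqrt(2))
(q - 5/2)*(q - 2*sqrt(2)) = q^2 - 2*sqrt(2)*q - 5*q/2 + 5*sqrt(2)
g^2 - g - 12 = (g - 4)*(g + 3)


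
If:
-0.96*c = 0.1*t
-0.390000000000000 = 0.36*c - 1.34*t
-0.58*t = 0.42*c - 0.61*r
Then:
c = -0.03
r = 0.25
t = 0.28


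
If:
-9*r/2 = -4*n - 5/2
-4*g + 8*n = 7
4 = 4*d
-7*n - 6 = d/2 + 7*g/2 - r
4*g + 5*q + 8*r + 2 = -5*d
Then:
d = 1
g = -813/472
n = 13/944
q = -549/590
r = 67/118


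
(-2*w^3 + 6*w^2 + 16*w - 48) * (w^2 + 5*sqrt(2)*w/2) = -2*w^5 - 5*sqrt(2)*w^4 + 6*w^4 + 16*w^3 + 15*sqrt(2)*w^3 - 48*w^2 + 40*sqrt(2)*w^2 - 120*sqrt(2)*w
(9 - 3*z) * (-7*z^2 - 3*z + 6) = 21*z^3 - 54*z^2 - 45*z + 54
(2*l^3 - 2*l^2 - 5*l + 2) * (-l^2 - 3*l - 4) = -2*l^5 - 4*l^4 + 3*l^3 + 21*l^2 + 14*l - 8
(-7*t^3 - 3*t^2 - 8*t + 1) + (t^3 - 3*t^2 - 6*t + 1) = -6*t^3 - 6*t^2 - 14*t + 2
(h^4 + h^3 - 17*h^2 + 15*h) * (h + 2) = h^5 + 3*h^4 - 15*h^3 - 19*h^2 + 30*h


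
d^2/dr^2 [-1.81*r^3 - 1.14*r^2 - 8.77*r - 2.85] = -10.86*r - 2.28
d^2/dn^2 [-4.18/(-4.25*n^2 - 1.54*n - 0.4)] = (-151.0025*n^2 - 54.7162*n + 4.18*(8.5*n + 1.54)*(17.0*n + 3.08) - 14.212)/(4.25*n^2 + 1.54*n + 0.4)^3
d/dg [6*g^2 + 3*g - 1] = 12*g + 3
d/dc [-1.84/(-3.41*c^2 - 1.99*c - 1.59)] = (-12.5488*c - 3.6616)/(3.41*c^2 + 1.99*c + 1.59)^2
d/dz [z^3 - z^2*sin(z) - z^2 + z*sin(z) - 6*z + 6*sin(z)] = -z^2*cos(z) + 3*z^2 - 2*z*sin(z) + z*cos(z) - 2*z + sin(z) + 6*cos(z) - 6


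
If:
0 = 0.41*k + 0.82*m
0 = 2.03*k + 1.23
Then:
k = -0.61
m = 0.30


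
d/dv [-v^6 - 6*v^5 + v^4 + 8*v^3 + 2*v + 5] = -6*v^5 - 30*v^4 + 4*v^3 + 24*v^2 + 2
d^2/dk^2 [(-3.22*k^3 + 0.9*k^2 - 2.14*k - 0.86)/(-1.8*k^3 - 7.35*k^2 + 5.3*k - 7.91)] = (-91.0332000000001*k^6 + 225.9144*k^5 - 398.36232*k^4 + 369.85976*k^3 - 632.1066*k^2 + 187.841472*k + 15.12444)/(5.832*k^9 + 71.442*k^8 + 240.2055*k^7 + 53.236575*k^6 - 79.3759499999999*k^5 + 1448.570025*k^4 - 1659.81356*k^3 + 2046.202305*k^2 - 994.83279*k + 494.913671)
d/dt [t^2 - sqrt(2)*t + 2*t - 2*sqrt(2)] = 2*t - sqrt(2) + 2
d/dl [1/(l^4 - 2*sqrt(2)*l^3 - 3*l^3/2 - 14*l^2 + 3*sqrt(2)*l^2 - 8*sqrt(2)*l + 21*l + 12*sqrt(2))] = 2*(-8*l^3 + 9*l^2 + 12*sqrt(2)*l^2 - 12*sqrt(2)*l + 56*l - 42 + 16*sqrt(2))/(2*l^4 - 4*sqrt(2)*l^3 - 3*l^3 - 28*l^2 + 6*sqrt(2)*l^2 - 16*sqrt(2)*l + 42*l + 24*sqrt(2))^2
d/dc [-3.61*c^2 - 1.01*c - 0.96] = -7.22*c - 1.01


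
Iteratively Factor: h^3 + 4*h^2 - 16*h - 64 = (h + 4)*(h^2 - 16) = (h + 4)^2*(h - 4)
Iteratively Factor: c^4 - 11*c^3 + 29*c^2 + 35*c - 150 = (c - 5)*(c^3 - 6*c^2 - c + 30) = (c - 5)*(c - 3)*(c^2 - 3*c - 10) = (c - 5)*(c - 3)*(c + 2)*(c - 5)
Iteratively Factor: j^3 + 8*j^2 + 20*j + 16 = (j + 2)*(j^2 + 6*j + 8) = (j + 2)^2*(j + 4)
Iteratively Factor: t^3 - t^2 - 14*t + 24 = (t - 3)*(t^2 + 2*t - 8) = (t - 3)*(t + 4)*(t - 2)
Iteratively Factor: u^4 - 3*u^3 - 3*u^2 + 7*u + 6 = (u + 1)*(u^3 - 4*u^2 + u + 6) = (u - 3)*(u + 1)*(u^2 - u - 2) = (u - 3)*(u + 1)^2*(u - 2)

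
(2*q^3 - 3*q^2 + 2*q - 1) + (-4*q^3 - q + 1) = -2*q^3 - 3*q^2 + q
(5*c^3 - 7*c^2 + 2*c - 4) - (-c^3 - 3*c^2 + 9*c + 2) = 6*c^3 - 4*c^2 - 7*c - 6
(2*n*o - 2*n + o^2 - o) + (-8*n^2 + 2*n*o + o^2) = -8*n^2 + 4*n*o - 2*n + 2*o^2 - o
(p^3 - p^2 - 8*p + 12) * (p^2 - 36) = p^5 - p^4 - 44*p^3 + 48*p^2 + 288*p - 432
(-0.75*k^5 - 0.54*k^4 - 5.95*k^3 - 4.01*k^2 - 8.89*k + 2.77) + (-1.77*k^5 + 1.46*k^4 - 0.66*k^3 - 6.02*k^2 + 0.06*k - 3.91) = -2.52*k^5 + 0.92*k^4 - 6.61*k^3 - 10.03*k^2 - 8.83*k - 1.14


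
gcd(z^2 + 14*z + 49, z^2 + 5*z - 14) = z + 7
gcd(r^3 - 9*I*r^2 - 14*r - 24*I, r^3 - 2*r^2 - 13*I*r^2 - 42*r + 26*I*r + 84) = r - 6*I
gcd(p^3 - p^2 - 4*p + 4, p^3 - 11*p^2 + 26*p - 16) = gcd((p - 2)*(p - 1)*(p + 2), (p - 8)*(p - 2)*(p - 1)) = p^2 - 3*p + 2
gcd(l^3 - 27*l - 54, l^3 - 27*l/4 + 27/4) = l + 3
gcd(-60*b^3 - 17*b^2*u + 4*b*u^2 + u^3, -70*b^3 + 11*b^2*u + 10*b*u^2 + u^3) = 5*b + u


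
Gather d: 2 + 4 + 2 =8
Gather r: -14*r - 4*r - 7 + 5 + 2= -18*r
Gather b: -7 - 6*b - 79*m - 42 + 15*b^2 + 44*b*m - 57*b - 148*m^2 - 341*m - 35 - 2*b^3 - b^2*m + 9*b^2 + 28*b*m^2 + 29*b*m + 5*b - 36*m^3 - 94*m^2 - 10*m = -2*b^3 + b^2*(24 - m) + b*(28*m^2 + 73*m - 58) - 36*m^3 - 242*m^2 - 430*m - 84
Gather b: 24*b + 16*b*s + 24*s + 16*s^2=b*(16*s + 24) + 16*s^2 + 24*s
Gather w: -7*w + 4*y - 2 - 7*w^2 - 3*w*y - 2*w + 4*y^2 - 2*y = -7*w^2 + w*(-3*y - 9) + 4*y^2 + 2*y - 2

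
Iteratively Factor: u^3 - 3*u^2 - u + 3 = (u + 1)*(u^2 - 4*u + 3) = (u - 3)*(u + 1)*(u - 1)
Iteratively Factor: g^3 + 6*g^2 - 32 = (g + 4)*(g^2 + 2*g - 8) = (g + 4)^2*(g - 2)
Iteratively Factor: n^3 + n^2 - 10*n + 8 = (n - 2)*(n^2 + 3*n - 4) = (n - 2)*(n + 4)*(n - 1)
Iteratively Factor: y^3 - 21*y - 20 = (y + 4)*(y^2 - 4*y - 5) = (y + 1)*(y + 4)*(y - 5)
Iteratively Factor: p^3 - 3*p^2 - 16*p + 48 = (p + 4)*(p^2 - 7*p + 12) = (p - 4)*(p + 4)*(p - 3)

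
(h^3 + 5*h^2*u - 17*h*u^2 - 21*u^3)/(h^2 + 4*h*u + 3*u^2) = (h^2 + 4*h*u - 21*u^2)/(h + 3*u)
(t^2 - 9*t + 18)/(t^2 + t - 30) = (t^2 - 9*t + 18)/(t^2 + t - 30)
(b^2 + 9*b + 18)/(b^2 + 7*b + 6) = (b + 3)/(b + 1)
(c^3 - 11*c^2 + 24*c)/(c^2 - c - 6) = c*(c - 8)/(c + 2)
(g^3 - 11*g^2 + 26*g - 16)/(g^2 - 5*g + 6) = (g^2 - 9*g + 8)/(g - 3)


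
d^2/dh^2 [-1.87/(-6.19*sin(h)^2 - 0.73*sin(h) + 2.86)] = (-286.604428*sin(h)^4 - 25.349907*sin(h)^3 + 296.488687*sin(h)^2 + 46.795628*sin(h) + 68.203762)/(6.19*sin(h)^2 + 0.73*sin(h) - 2.86)^3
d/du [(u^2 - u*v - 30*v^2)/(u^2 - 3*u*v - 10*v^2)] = 2*v*(-u^2 + 20*u*v - 40*v^2)/(u^4 - 6*u^3*v - 11*u^2*v^2 + 60*u*v^3 + 100*v^4)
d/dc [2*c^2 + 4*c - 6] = 4*c + 4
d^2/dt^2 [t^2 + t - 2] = 2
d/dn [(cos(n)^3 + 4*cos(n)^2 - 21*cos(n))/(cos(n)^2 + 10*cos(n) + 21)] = (sin(n)^2 - 6*cos(n) + 8)*sin(n)/(cos(n) + 3)^2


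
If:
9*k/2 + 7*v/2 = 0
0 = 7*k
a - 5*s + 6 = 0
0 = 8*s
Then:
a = -6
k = 0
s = 0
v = 0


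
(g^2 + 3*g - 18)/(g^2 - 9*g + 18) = (g + 6)/(g - 6)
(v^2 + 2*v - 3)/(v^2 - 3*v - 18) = (v - 1)/(v - 6)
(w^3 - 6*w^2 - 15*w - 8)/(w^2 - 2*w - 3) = (w^2 - 7*w - 8)/(w - 3)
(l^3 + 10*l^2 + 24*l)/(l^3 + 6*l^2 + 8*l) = (l + 6)/(l + 2)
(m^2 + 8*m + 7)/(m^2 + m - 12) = (m^2 + 8*m + 7)/(m^2 + m - 12)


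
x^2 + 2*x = x*(x + 2)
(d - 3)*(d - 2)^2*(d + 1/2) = d^4 - 13*d^3/2 + 25*d^2/2 - 4*d - 6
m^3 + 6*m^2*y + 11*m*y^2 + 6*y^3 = (m + y)*(m + 2*y)*(m + 3*y)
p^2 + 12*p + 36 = (p + 6)^2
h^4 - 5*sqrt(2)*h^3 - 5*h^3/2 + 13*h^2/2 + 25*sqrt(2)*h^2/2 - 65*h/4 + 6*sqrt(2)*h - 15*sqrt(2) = (h - 5/2)*(h - 4*sqrt(2))*(h - 3*sqrt(2)/2)*(h + sqrt(2)/2)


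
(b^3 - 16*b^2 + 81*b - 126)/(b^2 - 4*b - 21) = (b^2 - 9*b + 18)/(b + 3)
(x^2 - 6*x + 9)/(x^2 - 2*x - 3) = (x - 3)/(x + 1)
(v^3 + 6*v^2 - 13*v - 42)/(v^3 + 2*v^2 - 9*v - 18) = (v + 7)/(v + 3)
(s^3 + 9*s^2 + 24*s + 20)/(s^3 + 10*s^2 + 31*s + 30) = (s + 2)/(s + 3)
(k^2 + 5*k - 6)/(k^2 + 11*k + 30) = (k - 1)/(k + 5)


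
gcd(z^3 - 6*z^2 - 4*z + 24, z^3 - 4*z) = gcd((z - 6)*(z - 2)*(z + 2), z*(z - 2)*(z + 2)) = z^2 - 4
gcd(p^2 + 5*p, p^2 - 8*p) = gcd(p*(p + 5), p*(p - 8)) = p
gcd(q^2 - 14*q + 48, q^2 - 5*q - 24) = q - 8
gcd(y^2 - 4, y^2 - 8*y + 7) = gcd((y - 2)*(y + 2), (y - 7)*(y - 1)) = 1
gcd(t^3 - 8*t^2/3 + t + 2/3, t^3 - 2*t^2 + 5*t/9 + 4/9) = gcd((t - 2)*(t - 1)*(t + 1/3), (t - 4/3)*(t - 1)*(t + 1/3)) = t^2 - 2*t/3 - 1/3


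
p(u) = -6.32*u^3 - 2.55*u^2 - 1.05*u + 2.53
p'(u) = -18.96*u^2 - 5.1*u - 1.05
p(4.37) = -578.18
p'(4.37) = -385.41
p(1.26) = -15.48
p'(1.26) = -37.58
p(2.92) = -179.63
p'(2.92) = -177.60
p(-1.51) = 20.06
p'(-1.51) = -36.58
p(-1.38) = 15.73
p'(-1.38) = -30.12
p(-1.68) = 27.06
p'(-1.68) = -45.99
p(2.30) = -90.27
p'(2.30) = -113.08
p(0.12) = 2.36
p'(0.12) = -1.94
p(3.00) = -194.21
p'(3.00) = -186.99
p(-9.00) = 4412.71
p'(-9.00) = -1490.91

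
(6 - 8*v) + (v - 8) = -7*v - 2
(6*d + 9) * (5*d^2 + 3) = 30*d^3 + 45*d^2 + 18*d + 27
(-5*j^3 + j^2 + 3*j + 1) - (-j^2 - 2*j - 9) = -5*j^3 + 2*j^2 + 5*j + 10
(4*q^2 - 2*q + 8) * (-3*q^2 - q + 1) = -12*q^4 + 2*q^3 - 18*q^2 - 10*q + 8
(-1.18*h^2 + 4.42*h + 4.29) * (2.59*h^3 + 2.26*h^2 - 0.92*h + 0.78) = -3.0562*h^5 + 8.781*h^4 + 22.1859*h^3 + 4.7086*h^2 - 0.4992*h + 3.3462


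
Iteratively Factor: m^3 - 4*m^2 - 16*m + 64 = (m - 4)*(m^2 - 16) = (m - 4)*(m + 4)*(m - 4)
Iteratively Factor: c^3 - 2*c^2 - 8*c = (c + 2)*(c^2 - 4*c) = (c - 4)*(c + 2)*(c)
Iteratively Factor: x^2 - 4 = (x - 2)*(x + 2)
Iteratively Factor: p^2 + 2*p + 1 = (p + 1)*(p + 1)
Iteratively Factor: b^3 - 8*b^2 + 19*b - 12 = (b - 3)*(b^2 - 5*b + 4) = (b - 3)*(b - 1)*(b - 4)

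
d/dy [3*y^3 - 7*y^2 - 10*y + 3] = 9*y^2 - 14*y - 10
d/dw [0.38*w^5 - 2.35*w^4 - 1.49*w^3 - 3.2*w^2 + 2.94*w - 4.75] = 1.9*w^4 - 9.4*w^3 - 4.47*w^2 - 6.4*w + 2.94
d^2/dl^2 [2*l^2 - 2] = 4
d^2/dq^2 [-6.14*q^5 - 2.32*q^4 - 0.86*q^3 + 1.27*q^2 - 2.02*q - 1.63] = -122.8*q^3 - 27.84*q^2 - 5.16*q + 2.54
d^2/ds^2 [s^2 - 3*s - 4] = 2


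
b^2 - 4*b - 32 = (b - 8)*(b + 4)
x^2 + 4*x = x*(x + 4)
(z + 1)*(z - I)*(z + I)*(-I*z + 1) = -I*z^4 + z^3 - I*z^3 + z^2 - I*z^2 + z - I*z + 1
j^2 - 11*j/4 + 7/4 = (j - 7/4)*(j - 1)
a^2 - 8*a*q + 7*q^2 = (a - 7*q)*(a - q)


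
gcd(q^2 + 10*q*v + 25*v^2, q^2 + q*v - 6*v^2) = 1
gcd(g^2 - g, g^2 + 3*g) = g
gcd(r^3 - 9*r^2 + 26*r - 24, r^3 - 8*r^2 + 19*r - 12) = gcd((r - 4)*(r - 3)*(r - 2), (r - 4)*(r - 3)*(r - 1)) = r^2 - 7*r + 12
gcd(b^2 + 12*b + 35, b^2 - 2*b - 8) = 1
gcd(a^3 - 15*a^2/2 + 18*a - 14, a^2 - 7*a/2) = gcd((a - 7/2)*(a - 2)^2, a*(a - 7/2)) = a - 7/2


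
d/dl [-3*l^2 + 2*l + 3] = 2 - 6*l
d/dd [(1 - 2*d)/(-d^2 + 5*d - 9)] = (-2*d^2 + 2*d + 13)/(d^4 - 10*d^3 + 43*d^2 - 90*d + 81)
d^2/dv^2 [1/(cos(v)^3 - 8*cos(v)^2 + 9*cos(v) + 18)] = ((39*cos(v) - 64*cos(2*v) + 9*cos(3*v))*(cos(v)^3 - 8*cos(v)^2 + 9*cos(v) + 18)/4 + 2*(3*cos(v)^2 - 16*cos(v) + 9)^2*sin(v)^2)/(cos(v)^3 - 8*cos(v)^2 + 9*cos(v) + 18)^3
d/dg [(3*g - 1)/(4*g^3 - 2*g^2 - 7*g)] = (-24*g^3 + 18*g^2 - 4*g - 7)/(g^2*(16*g^4 - 16*g^3 - 52*g^2 + 28*g + 49))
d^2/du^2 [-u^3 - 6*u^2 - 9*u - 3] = -6*u - 12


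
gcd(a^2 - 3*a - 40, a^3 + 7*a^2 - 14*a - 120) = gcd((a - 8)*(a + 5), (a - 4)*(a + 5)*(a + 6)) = a + 5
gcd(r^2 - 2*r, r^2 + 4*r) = r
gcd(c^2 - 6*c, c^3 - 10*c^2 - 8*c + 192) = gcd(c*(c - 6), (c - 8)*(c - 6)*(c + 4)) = c - 6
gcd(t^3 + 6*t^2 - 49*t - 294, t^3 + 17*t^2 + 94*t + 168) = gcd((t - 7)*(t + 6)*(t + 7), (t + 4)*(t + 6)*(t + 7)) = t^2 + 13*t + 42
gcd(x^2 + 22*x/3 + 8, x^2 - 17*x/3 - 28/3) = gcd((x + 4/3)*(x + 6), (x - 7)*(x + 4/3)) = x + 4/3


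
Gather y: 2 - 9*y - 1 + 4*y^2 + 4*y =4*y^2 - 5*y + 1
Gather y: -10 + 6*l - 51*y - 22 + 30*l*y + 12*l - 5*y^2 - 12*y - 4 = 18*l - 5*y^2 + y*(30*l - 63) - 36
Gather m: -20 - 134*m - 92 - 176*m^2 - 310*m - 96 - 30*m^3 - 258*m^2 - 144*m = -30*m^3 - 434*m^2 - 588*m - 208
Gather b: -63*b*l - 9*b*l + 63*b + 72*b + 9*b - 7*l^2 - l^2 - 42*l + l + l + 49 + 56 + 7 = b*(144 - 72*l) - 8*l^2 - 40*l + 112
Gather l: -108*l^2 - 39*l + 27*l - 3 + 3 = -108*l^2 - 12*l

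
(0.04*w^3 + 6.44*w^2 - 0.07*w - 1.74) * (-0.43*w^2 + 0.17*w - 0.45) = -0.0172*w^5 - 2.7624*w^4 + 1.1069*w^3 - 2.1617*w^2 - 0.2643*w + 0.783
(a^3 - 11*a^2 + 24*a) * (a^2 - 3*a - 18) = a^5 - 14*a^4 + 39*a^3 + 126*a^2 - 432*a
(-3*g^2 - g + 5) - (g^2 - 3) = -4*g^2 - g + 8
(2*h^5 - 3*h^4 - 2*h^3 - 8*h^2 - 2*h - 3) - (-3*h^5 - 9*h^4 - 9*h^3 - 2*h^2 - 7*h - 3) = 5*h^5 + 6*h^4 + 7*h^3 - 6*h^2 + 5*h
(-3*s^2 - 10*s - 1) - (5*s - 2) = -3*s^2 - 15*s + 1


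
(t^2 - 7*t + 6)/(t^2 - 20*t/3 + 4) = 3*(t - 1)/(3*t - 2)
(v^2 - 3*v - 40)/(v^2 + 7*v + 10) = (v - 8)/(v + 2)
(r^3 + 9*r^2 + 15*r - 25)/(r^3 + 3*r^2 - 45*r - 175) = (r - 1)/(r - 7)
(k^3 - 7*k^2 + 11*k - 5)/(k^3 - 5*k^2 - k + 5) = (k - 1)/(k + 1)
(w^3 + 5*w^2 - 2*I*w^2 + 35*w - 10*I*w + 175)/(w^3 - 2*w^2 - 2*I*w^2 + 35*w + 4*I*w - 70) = (w + 5)/(w - 2)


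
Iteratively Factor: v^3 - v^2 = (v)*(v^2 - v) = v*(v - 1)*(v)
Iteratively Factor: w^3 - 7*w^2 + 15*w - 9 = (w - 3)*(w^2 - 4*w + 3) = (w - 3)^2*(w - 1)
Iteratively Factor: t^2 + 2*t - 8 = (t + 4)*(t - 2)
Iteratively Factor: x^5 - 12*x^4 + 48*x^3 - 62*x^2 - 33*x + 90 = (x - 2)*(x^4 - 10*x^3 + 28*x^2 - 6*x - 45) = (x - 5)*(x - 2)*(x^3 - 5*x^2 + 3*x + 9) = (x - 5)*(x - 2)*(x + 1)*(x^2 - 6*x + 9) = (x - 5)*(x - 3)*(x - 2)*(x + 1)*(x - 3)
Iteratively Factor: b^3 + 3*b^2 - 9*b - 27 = (b + 3)*(b^2 - 9) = (b - 3)*(b + 3)*(b + 3)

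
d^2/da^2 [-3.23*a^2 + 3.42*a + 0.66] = -6.46000000000000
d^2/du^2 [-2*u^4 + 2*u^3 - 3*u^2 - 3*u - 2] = -24*u^2 + 12*u - 6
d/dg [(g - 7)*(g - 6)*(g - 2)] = 3*g^2 - 30*g + 68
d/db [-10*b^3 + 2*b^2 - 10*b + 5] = -30*b^2 + 4*b - 10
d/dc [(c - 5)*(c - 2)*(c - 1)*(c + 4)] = 4*c^3 - 12*c^2 - 30*c + 58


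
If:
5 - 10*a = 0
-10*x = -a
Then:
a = 1/2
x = 1/20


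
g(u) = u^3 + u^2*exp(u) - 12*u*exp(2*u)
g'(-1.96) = 12.21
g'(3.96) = -293264.45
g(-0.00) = 0.00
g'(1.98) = -3053.42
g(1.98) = -1210.23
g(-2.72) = -19.49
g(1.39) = -258.42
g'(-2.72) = 22.56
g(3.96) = -129879.45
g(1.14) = -128.20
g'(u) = u^2*exp(u) + 3*u^2 - 24*u*exp(2*u) + 2*u*exp(u) - 12*exp(2*u)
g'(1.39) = -706.44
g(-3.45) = -40.64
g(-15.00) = -3375.00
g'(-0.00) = -12.00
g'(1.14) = -369.72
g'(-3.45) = 35.94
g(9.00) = -7090619588.03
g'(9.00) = -14969670515.00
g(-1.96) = -6.52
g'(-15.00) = 675.00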